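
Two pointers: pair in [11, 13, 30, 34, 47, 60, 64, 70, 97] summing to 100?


lo=0(11)+hi=8(97)=108
lo=0(11)+hi=7(70)=81
lo=1(13)+hi=7(70)=83
lo=2(30)+hi=7(70)=100

Yes: 30+70=100


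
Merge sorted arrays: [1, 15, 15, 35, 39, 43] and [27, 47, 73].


Take 1 from A
Take 15 from A
Take 15 from A
Take 27 from B
Take 35 from A
Take 39 from A
Take 43 from A

Merged: [1, 15, 15, 27, 35, 39, 43, 47, 73]


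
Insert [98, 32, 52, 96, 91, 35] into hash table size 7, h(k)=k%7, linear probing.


Insert 98: h=0 -> slot 0
Insert 32: h=4 -> slot 4
Insert 52: h=3 -> slot 3
Insert 96: h=5 -> slot 5
Insert 91: h=0, 1 probes -> slot 1
Insert 35: h=0, 2 probes -> slot 2

Table: [98, 91, 35, 52, 32, 96, None]


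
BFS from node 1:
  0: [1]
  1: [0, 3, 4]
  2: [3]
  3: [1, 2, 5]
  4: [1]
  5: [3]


Visit 1, enqueue [0, 3, 4]
Visit 0, enqueue []
Visit 3, enqueue [2, 5]
Visit 4, enqueue []
Visit 2, enqueue []
Visit 5, enqueue []

BFS order: [1, 0, 3, 4, 2, 5]


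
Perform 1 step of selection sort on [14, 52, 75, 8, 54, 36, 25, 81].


Initial: [14, 52, 75, 8, 54, 36, 25, 81]
Step 1: min=8 at 3
  Swap: [8, 52, 75, 14, 54, 36, 25, 81]

After 1 step: [8, 52, 75, 14, 54, 36, 25, 81]


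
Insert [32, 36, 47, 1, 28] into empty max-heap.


Insert 32: [32]
Insert 36: [36, 32]
Insert 47: [47, 32, 36]
Insert 1: [47, 32, 36, 1]
Insert 28: [47, 32, 36, 1, 28]

Final heap: [47, 32, 36, 1, 28]


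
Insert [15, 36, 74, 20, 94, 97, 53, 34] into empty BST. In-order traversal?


Insert 15: root
Insert 36: R from 15
Insert 74: R from 15 -> R from 36
Insert 20: R from 15 -> L from 36
Insert 94: R from 15 -> R from 36 -> R from 74
Insert 97: R from 15 -> R from 36 -> R from 74 -> R from 94
Insert 53: R from 15 -> R from 36 -> L from 74
Insert 34: R from 15 -> L from 36 -> R from 20

In-order: [15, 20, 34, 36, 53, 74, 94, 97]


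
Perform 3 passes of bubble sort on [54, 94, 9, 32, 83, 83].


Initial: [54, 94, 9, 32, 83, 83]
Pass 1: [54, 9, 32, 83, 83, 94] (4 swaps)
Pass 2: [9, 32, 54, 83, 83, 94] (2 swaps)
Pass 3: [9, 32, 54, 83, 83, 94] (0 swaps)

After 3 passes: [9, 32, 54, 83, 83, 94]


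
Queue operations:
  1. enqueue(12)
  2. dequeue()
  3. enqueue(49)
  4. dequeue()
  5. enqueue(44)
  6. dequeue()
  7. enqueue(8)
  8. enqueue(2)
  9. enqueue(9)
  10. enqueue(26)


enqueue(12) -> [12]
dequeue()->12, []
enqueue(49) -> [49]
dequeue()->49, []
enqueue(44) -> [44]
dequeue()->44, []
enqueue(8) -> [8]
enqueue(2) -> [8, 2]
enqueue(9) -> [8, 2, 9]
enqueue(26) -> [8, 2, 9, 26]

Final queue: [8, 2, 9, 26]


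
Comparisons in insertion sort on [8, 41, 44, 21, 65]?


Algorithm: insertion sort
Input: [8, 41, 44, 21, 65]
Sorted: [8, 21, 41, 44, 65]

6


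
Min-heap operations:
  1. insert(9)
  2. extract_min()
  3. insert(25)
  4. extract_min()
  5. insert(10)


insert(9) -> [9]
extract_min()->9, []
insert(25) -> [25]
extract_min()->25, []
insert(10) -> [10]

Final heap: [10]


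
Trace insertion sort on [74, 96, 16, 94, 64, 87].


Initial: [74, 96, 16, 94, 64, 87]
Insert 96: [74, 96, 16, 94, 64, 87]
Insert 16: [16, 74, 96, 94, 64, 87]
Insert 94: [16, 74, 94, 96, 64, 87]
Insert 64: [16, 64, 74, 94, 96, 87]
Insert 87: [16, 64, 74, 87, 94, 96]

Sorted: [16, 64, 74, 87, 94, 96]


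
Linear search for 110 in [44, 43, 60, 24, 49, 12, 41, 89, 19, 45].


i=0: 44!=110
i=1: 43!=110
i=2: 60!=110
i=3: 24!=110
i=4: 49!=110
i=5: 12!=110
i=6: 41!=110
i=7: 89!=110
i=8: 19!=110
i=9: 45!=110

Not found, 10 comps


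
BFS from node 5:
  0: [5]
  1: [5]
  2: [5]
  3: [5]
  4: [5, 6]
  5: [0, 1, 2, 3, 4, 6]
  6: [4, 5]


Visit 5, enqueue [0, 1, 2, 3, 4, 6]
Visit 0, enqueue []
Visit 1, enqueue []
Visit 2, enqueue []
Visit 3, enqueue []
Visit 4, enqueue []
Visit 6, enqueue []

BFS order: [5, 0, 1, 2, 3, 4, 6]


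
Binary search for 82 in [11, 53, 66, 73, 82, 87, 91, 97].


Step 1: lo=0, hi=7, mid=3, val=73
Step 2: lo=4, hi=7, mid=5, val=87
Step 3: lo=4, hi=4, mid=4, val=82

Found at index 4


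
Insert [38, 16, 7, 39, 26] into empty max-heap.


Insert 38: [38]
Insert 16: [38, 16]
Insert 7: [38, 16, 7]
Insert 39: [39, 38, 7, 16]
Insert 26: [39, 38, 7, 16, 26]

Final heap: [39, 38, 7, 16, 26]


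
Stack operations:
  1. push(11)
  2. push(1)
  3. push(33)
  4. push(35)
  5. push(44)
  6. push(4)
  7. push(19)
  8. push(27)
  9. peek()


push(11) -> [11]
push(1) -> [11, 1]
push(33) -> [11, 1, 33]
push(35) -> [11, 1, 33, 35]
push(44) -> [11, 1, 33, 35, 44]
push(4) -> [11, 1, 33, 35, 44, 4]
push(19) -> [11, 1, 33, 35, 44, 4, 19]
push(27) -> [11, 1, 33, 35, 44, 4, 19, 27]
peek()->27

Final stack: [11, 1, 33, 35, 44, 4, 19, 27]


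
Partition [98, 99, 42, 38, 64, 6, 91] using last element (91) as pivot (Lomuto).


Pivot: 91
  42 <= 91: swap -> [42, 99, 98, 38, 64, 6, 91]
  38 <= 91: swap -> [42, 38, 98, 99, 64, 6, 91]
  64 <= 91: swap -> [42, 38, 64, 99, 98, 6, 91]
  6 <= 91: swap -> [42, 38, 64, 6, 98, 99, 91]
Place pivot at 4: [42, 38, 64, 6, 91, 99, 98]

Partitioned: [42, 38, 64, 6, 91, 99, 98]


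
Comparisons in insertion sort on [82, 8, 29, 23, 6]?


Algorithm: insertion sort
Input: [82, 8, 29, 23, 6]
Sorted: [6, 8, 23, 29, 82]

10


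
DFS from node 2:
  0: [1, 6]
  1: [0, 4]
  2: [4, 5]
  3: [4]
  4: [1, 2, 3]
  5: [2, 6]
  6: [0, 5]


Visit 2, push [5, 4]
Visit 4, push [3, 1]
Visit 1, push [0]
Visit 0, push [6]
Visit 6, push [5]
Visit 5, push []
Visit 3, push []

DFS order: [2, 4, 1, 0, 6, 5, 3]


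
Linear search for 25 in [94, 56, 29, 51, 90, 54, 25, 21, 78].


i=0: 94!=25
i=1: 56!=25
i=2: 29!=25
i=3: 51!=25
i=4: 90!=25
i=5: 54!=25
i=6: 25==25 found!

Found at 6, 7 comps


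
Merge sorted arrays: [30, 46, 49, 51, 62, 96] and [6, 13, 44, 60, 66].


Take 6 from B
Take 13 from B
Take 30 from A
Take 44 from B
Take 46 from A
Take 49 from A
Take 51 from A
Take 60 from B
Take 62 from A
Take 66 from B

Merged: [6, 13, 30, 44, 46, 49, 51, 60, 62, 66, 96]


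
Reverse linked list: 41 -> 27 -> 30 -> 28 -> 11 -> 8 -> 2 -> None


Step 1: curr=41, set curr.next=prev(None) | reversed so far: 41
Step 2: curr=27, set curr.next=prev(41) | reversed so far: 27 -> 41
Step 3: curr=30, set curr.next=prev(27) | reversed so far: 30 -> 27 -> 41
Step 4: curr=28, set curr.next=prev(30) | reversed so far: 28 -> 30 -> 27 -> 41
Step 5: curr=11, set curr.next=prev(28) | reversed so far: 11 -> 28 -> 30 -> 27 -> 41
Step 6: curr=8, set curr.next=prev(11) | reversed so far: 8 -> 11 -> 28 -> 30 -> 27 -> 41
Step 7: curr=2, set curr.next=prev(8) | reversed so far: 2 -> 8 -> 11 -> 28 -> 30 -> 27 -> 41

2 -> 8 -> 11 -> 28 -> 30 -> 27 -> 41 -> None


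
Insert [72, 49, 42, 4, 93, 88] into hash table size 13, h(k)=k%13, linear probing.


Insert 72: h=7 -> slot 7
Insert 49: h=10 -> slot 10
Insert 42: h=3 -> slot 3
Insert 4: h=4 -> slot 4
Insert 93: h=2 -> slot 2
Insert 88: h=10, 1 probes -> slot 11

Table: [None, None, 93, 42, 4, None, None, 72, None, None, 49, 88, None]


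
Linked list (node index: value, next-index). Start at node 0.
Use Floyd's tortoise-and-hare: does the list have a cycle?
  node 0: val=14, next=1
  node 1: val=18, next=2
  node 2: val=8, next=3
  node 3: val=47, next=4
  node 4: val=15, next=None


Floyd's tortoise (slow, +1) and hare (fast, +2):
  init: slow=0, fast=0
  step 1: slow=1, fast=2
  step 2: slow=2, fast=4
  step 3: fast -> None, no cycle

Cycle: no


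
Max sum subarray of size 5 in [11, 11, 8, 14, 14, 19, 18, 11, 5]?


[0:5]: 58
[1:6]: 66
[2:7]: 73
[3:8]: 76
[4:9]: 67

Max: 76 at [3:8]


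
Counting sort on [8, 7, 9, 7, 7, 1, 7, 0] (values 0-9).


Input: [8, 7, 9, 7, 7, 1, 7, 0]
Counts: [1, 1, 0, 0, 0, 0, 0, 4, 1, 1]

Sorted: [0, 1, 7, 7, 7, 7, 8, 9]


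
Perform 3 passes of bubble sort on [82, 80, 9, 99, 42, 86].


Initial: [82, 80, 9, 99, 42, 86]
Pass 1: [80, 9, 82, 42, 86, 99] (4 swaps)
Pass 2: [9, 80, 42, 82, 86, 99] (2 swaps)
Pass 3: [9, 42, 80, 82, 86, 99] (1 swaps)

After 3 passes: [9, 42, 80, 82, 86, 99]


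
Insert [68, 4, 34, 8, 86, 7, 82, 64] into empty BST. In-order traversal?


Insert 68: root
Insert 4: L from 68
Insert 34: L from 68 -> R from 4
Insert 8: L from 68 -> R from 4 -> L from 34
Insert 86: R from 68
Insert 7: L from 68 -> R from 4 -> L from 34 -> L from 8
Insert 82: R from 68 -> L from 86
Insert 64: L from 68 -> R from 4 -> R from 34

In-order: [4, 7, 8, 34, 64, 68, 82, 86]


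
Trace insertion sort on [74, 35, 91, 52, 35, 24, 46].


Initial: [74, 35, 91, 52, 35, 24, 46]
Insert 35: [35, 74, 91, 52, 35, 24, 46]
Insert 91: [35, 74, 91, 52, 35, 24, 46]
Insert 52: [35, 52, 74, 91, 35, 24, 46]
Insert 35: [35, 35, 52, 74, 91, 24, 46]
Insert 24: [24, 35, 35, 52, 74, 91, 46]
Insert 46: [24, 35, 35, 46, 52, 74, 91]

Sorted: [24, 35, 35, 46, 52, 74, 91]


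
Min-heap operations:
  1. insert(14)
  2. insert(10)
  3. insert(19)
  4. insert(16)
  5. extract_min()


insert(14) -> [14]
insert(10) -> [10, 14]
insert(19) -> [10, 14, 19]
insert(16) -> [10, 14, 19, 16]
extract_min()->10, [14, 16, 19]

Final heap: [14, 16, 19]


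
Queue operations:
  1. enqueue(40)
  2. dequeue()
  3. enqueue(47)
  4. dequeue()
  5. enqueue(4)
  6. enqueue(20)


enqueue(40) -> [40]
dequeue()->40, []
enqueue(47) -> [47]
dequeue()->47, []
enqueue(4) -> [4]
enqueue(20) -> [4, 20]

Final queue: [4, 20]


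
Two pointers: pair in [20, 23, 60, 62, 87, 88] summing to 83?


lo=0(20)+hi=5(88)=108
lo=0(20)+hi=4(87)=107
lo=0(20)+hi=3(62)=82
lo=1(23)+hi=3(62)=85
lo=1(23)+hi=2(60)=83

Yes: 23+60=83


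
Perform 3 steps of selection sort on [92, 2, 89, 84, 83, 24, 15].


Initial: [92, 2, 89, 84, 83, 24, 15]
Step 1: min=2 at 1
  Swap: [2, 92, 89, 84, 83, 24, 15]
Step 2: min=15 at 6
  Swap: [2, 15, 89, 84, 83, 24, 92]
Step 3: min=24 at 5
  Swap: [2, 15, 24, 84, 83, 89, 92]

After 3 steps: [2, 15, 24, 84, 83, 89, 92]


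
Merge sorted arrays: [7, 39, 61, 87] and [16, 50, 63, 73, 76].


Take 7 from A
Take 16 from B
Take 39 from A
Take 50 from B
Take 61 from A
Take 63 from B
Take 73 from B
Take 76 from B

Merged: [7, 16, 39, 50, 61, 63, 73, 76, 87]


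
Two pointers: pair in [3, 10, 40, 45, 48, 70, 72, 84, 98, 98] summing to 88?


lo=0(3)+hi=9(98)=101
lo=0(3)+hi=8(98)=101
lo=0(3)+hi=7(84)=87
lo=1(10)+hi=7(84)=94
lo=1(10)+hi=6(72)=82
lo=2(40)+hi=6(72)=112
lo=2(40)+hi=5(70)=110
lo=2(40)+hi=4(48)=88

Yes: 40+48=88


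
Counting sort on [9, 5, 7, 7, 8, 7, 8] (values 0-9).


Input: [9, 5, 7, 7, 8, 7, 8]
Counts: [0, 0, 0, 0, 0, 1, 0, 3, 2, 1]

Sorted: [5, 7, 7, 7, 8, 8, 9]


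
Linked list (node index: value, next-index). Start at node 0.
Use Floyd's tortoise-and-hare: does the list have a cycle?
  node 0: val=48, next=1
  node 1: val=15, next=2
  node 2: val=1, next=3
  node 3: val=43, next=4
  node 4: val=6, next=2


Floyd's tortoise (slow, +1) and hare (fast, +2):
  init: slow=0, fast=0
  step 1: slow=1, fast=2
  step 2: slow=2, fast=4
  step 3: slow=3, fast=3
  slow == fast at node 3: cycle detected

Cycle: yes


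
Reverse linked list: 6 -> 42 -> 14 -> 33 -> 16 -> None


Step 1: curr=6, set curr.next=prev(None) | reversed so far: 6
Step 2: curr=42, set curr.next=prev(6) | reversed so far: 42 -> 6
Step 3: curr=14, set curr.next=prev(42) | reversed so far: 14 -> 42 -> 6
Step 4: curr=33, set curr.next=prev(14) | reversed so far: 33 -> 14 -> 42 -> 6
Step 5: curr=16, set curr.next=prev(33) | reversed so far: 16 -> 33 -> 14 -> 42 -> 6

16 -> 33 -> 14 -> 42 -> 6 -> None


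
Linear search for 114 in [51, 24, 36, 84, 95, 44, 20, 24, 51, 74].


i=0: 51!=114
i=1: 24!=114
i=2: 36!=114
i=3: 84!=114
i=4: 95!=114
i=5: 44!=114
i=6: 20!=114
i=7: 24!=114
i=8: 51!=114
i=9: 74!=114

Not found, 10 comps


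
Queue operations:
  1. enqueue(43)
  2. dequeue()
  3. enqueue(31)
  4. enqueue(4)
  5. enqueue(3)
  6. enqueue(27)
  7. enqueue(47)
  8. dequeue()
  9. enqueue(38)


enqueue(43) -> [43]
dequeue()->43, []
enqueue(31) -> [31]
enqueue(4) -> [31, 4]
enqueue(3) -> [31, 4, 3]
enqueue(27) -> [31, 4, 3, 27]
enqueue(47) -> [31, 4, 3, 27, 47]
dequeue()->31, [4, 3, 27, 47]
enqueue(38) -> [4, 3, 27, 47, 38]

Final queue: [4, 3, 27, 47, 38]


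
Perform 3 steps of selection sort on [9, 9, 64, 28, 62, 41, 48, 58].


Initial: [9, 9, 64, 28, 62, 41, 48, 58]
Step 1: min=9 at 0
  Swap: [9, 9, 64, 28, 62, 41, 48, 58]
Step 2: min=9 at 1
  Swap: [9, 9, 64, 28, 62, 41, 48, 58]
Step 3: min=28 at 3
  Swap: [9, 9, 28, 64, 62, 41, 48, 58]

After 3 steps: [9, 9, 28, 64, 62, 41, 48, 58]


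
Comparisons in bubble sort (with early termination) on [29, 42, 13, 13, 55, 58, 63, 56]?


Algorithm: bubble sort (with early termination)
Input: [29, 42, 13, 13, 55, 58, 63, 56]
Sorted: [13, 13, 29, 42, 55, 56, 58, 63]

18


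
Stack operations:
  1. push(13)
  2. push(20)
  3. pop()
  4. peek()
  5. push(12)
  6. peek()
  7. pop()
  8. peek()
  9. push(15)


push(13) -> [13]
push(20) -> [13, 20]
pop()->20, [13]
peek()->13
push(12) -> [13, 12]
peek()->12
pop()->12, [13]
peek()->13
push(15) -> [13, 15]

Final stack: [13, 15]


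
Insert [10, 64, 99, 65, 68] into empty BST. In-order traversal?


Insert 10: root
Insert 64: R from 10
Insert 99: R from 10 -> R from 64
Insert 65: R from 10 -> R from 64 -> L from 99
Insert 68: R from 10 -> R from 64 -> L from 99 -> R from 65

In-order: [10, 64, 65, 68, 99]


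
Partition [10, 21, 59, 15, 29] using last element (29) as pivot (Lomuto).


Pivot: 29
  10 <= 29: advance i (no swap)
  21 <= 29: advance i (no swap)
  15 <= 29: swap -> [10, 21, 15, 59, 29]
Place pivot at 3: [10, 21, 15, 29, 59]

Partitioned: [10, 21, 15, 29, 59]


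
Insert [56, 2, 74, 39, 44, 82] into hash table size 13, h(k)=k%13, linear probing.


Insert 56: h=4 -> slot 4
Insert 2: h=2 -> slot 2
Insert 74: h=9 -> slot 9
Insert 39: h=0 -> slot 0
Insert 44: h=5 -> slot 5
Insert 82: h=4, 2 probes -> slot 6

Table: [39, None, 2, None, 56, 44, 82, None, None, 74, None, None, None]


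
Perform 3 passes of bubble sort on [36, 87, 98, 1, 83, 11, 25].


Initial: [36, 87, 98, 1, 83, 11, 25]
Pass 1: [36, 87, 1, 83, 11, 25, 98] (4 swaps)
Pass 2: [36, 1, 83, 11, 25, 87, 98] (4 swaps)
Pass 3: [1, 36, 11, 25, 83, 87, 98] (3 swaps)

After 3 passes: [1, 36, 11, 25, 83, 87, 98]


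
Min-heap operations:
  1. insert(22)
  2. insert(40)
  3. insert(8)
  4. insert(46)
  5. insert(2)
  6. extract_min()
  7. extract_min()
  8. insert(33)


insert(22) -> [22]
insert(40) -> [22, 40]
insert(8) -> [8, 40, 22]
insert(46) -> [8, 40, 22, 46]
insert(2) -> [2, 8, 22, 46, 40]
extract_min()->2, [8, 40, 22, 46]
extract_min()->8, [22, 40, 46]
insert(33) -> [22, 33, 46, 40]

Final heap: [22, 33, 46, 40]


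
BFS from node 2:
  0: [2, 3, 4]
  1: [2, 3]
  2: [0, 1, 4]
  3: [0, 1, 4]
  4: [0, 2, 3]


Visit 2, enqueue [0, 1, 4]
Visit 0, enqueue [3]
Visit 1, enqueue []
Visit 4, enqueue []
Visit 3, enqueue []

BFS order: [2, 0, 1, 4, 3]


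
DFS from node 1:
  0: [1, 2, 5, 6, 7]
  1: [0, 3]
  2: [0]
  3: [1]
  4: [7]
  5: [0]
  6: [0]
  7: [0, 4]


Visit 1, push [3, 0]
Visit 0, push [7, 6, 5, 2]
Visit 2, push []
Visit 5, push []
Visit 6, push []
Visit 7, push [4]
Visit 4, push []
Visit 3, push []

DFS order: [1, 0, 2, 5, 6, 7, 4, 3]


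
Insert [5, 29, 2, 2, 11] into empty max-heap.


Insert 5: [5]
Insert 29: [29, 5]
Insert 2: [29, 5, 2]
Insert 2: [29, 5, 2, 2]
Insert 11: [29, 11, 2, 2, 5]

Final heap: [29, 11, 2, 2, 5]


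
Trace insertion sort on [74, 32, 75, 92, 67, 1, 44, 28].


Initial: [74, 32, 75, 92, 67, 1, 44, 28]
Insert 32: [32, 74, 75, 92, 67, 1, 44, 28]
Insert 75: [32, 74, 75, 92, 67, 1, 44, 28]
Insert 92: [32, 74, 75, 92, 67, 1, 44, 28]
Insert 67: [32, 67, 74, 75, 92, 1, 44, 28]
Insert 1: [1, 32, 67, 74, 75, 92, 44, 28]
Insert 44: [1, 32, 44, 67, 74, 75, 92, 28]
Insert 28: [1, 28, 32, 44, 67, 74, 75, 92]

Sorted: [1, 28, 32, 44, 67, 74, 75, 92]


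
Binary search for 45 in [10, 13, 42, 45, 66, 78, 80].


Step 1: lo=0, hi=6, mid=3, val=45

Found at index 3


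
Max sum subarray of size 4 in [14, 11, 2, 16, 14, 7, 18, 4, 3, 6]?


[0:4]: 43
[1:5]: 43
[2:6]: 39
[3:7]: 55
[4:8]: 43
[5:9]: 32
[6:10]: 31

Max: 55 at [3:7]


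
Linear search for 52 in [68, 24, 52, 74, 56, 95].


i=0: 68!=52
i=1: 24!=52
i=2: 52==52 found!

Found at 2, 3 comps


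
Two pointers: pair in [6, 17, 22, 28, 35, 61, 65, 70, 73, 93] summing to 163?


lo=0(6)+hi=9(93)=99
lo=1(17)+hi=9(93)=110
lo=2(22)+hi=9(93)=115
lo=3(28)+hi=9(93)=121
lo=4(35)+hi=9(93)=128
lo=5(61)+hi=9(93)=154
lo=6(65)+hi=9(93)=158
lo=7(70)+hi=9(93)=163

Yes: 70+93=163


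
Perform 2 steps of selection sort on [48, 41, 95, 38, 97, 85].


Initial: [48, 41, 95, 38, 97, 85]
Step 1: min=38 at 3
  Swap: [38, 41, 95, 48, 97, 85]
Step 2: min=41 at 1
  Swap: [38, 41, 95, 48, 97, 85]

After 2 steps: [38, 41, 95, 48, 97, 85]


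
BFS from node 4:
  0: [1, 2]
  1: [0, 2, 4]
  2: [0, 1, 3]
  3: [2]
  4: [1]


Visit 4, enqueue [1]
Visit 1, enqueue [0, 2]
Visit 0, enqueue []
Visit 2, enqueue [3]
Visit 3, enqueue []

BFS order: [4, 1, 0, 2, 3]


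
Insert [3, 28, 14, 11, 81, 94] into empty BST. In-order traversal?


Insert 3: root
Insert 28: R from 3
Insert 14: R from 3 -> L from 28
Insert 11: R from 3 -> L from 28 -> L from 14
Insert 81: R from 3 -> R from 28
Insert 94: R from 3 -> R from 28 -> R from 81

In-order: [3, 11, 14, 28, 81, 94]


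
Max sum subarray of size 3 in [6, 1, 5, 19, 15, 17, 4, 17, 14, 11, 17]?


[0:3]: 12
[1:4]: 25
[2:5]: 39
[3:6]: 51
[4:7]: 36
[5:8]: 38
[6:9]: 35
[7:10]: 42
[8:11]: 42

Max: 51 at [3:6]


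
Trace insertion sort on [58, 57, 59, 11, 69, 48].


Initial: [58, 57, 59, 11, 69, 48]
Insert 57: [57, 58, 59, 11, 69, 48]
Insert 59: [57, 58, 59, 11, 69, 48]
Insert 11: [11, 57, 58, 59, 69, 48]
Insert 69: [11, 57, 58, 59, 69, 48]
Insert 48: [11, 48, 57, 58, 59, 69]

Sorted: [11, 48, 57, 58, 59, 69]


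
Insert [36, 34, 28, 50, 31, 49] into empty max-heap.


Insert 36: [36]
Insert 34: [36, 34]
Insert 28: [36, 34, 28]
Insert 50: [50, 36, 28, 34]
Insert 31: [50, 36, 28, 34, 31]
Insert 49: [50, 36, 49, 34, 31, 28]

Final heap: [50, 36, 49, 34, 31, 28]


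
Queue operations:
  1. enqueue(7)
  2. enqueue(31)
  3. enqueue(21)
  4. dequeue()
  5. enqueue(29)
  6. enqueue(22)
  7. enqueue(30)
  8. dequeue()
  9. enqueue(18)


enqueue(7) -> [7]
enqueue(31) -> [7, 31]
enqueue(21) -> [7, 31, 21]
dequeue()->7, [31, 21]
enqueue(29) -> [31, 21, 29]
enqueue(22) -> [31, 21, 29, 22]
enqueue(30) -> [31, 21, 29, 22, 30]
dequeue()->31, [21, 29, 22, 30]
enqueue(18) -> [21, 29, 22, 30, 18]

Final queue: [21, 29, 22, 30, 18]


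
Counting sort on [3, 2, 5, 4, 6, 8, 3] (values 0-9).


Input: [3, 2, 5, 4, 6, 8, 3]
Counts: [0, 0, 1, 2, 1, 1, 1, 0, 1, 0]

Sorted: [2, 3, 3, 4, 5, 6, 8]


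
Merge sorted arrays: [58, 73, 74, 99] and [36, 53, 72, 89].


Take 36 from B
Take 53 from B
Take 58 from A
Take 72 from B
Take 73 from A
Take 74 from A
Take 89 from B

Merged: [36, 53, 58, 72, 73, 74, 89, 99]


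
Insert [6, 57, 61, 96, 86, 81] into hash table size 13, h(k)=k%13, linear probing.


Insert 6: h=6 -> slot 6
Insert 57: h=5 -> slot 5
Insert 61: h=9 -> slot 9
Insert 96: h=5, 2 probes -> slot 7
Insert 86: h=8 -> slot 8
Insert 81: h=3 -> slot 3

Table: [None, None, None, 81, None, 57, 6, 96, 86, 61, None, None, None]


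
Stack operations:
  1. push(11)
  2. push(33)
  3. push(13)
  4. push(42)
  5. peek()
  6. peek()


push(11) -> [11]
push(33) -> [11, 33]
push(13) -> [11, 33, 13]
push(42) -> [11, 33, 13, 42]
peek()->42
peek()->42

Final stack: [11, 33, 13, 42]


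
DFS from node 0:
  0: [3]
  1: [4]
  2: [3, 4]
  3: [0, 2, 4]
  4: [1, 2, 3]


Visit 0, push [3]
Visit 3, push [4, 2]
Visit 2, push [4]
Visit 4, push [1]
Visit 1, push []

DFS order: [0, 3, 2, 4, 1]


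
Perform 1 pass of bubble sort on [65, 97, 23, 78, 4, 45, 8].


Initial: [65, 97, 23, 78, 4, 45, 8]
Pass 1: [65, 23, 78, 4, 45, 8, 97] (5 swaps)

After 1 pass: [65, 23, 78, 4, 45, 8, 97]


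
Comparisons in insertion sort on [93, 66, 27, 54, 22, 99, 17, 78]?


Algorithm: insertion sort
Input: [93, 66, 27, 54, 22, 99, 17, 78]
Sorted: [17, 22, 27, 54, 66, 78, 93, 99]

20


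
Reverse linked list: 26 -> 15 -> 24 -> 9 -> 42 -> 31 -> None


Step 1: curr=26, set curr.next=prev(None) | reversed so far: 26
Step 2: curr=15, set curr.next=prev(26) | reversed so far: 15 -> 26
Step 3: curr=24, set curr.next=prev(15) | reversed so far: 24 -> 15 -> 26
Step 4: curr=9, set curr.next=prev(24) | reversed so far: 9 -> 24 -> 15 -> 26
Step 5: curr=42, set curr.next=prev(9) | reversed so far: 42 -> 9 -> 24 -> 15 -> 26
Step 6: curr=31, set curr.next=prev(42) | reversed so far: 31 -> 42 -> 9 -> 24 -> 15 -> 26

31 -> 42 -> 9 -> 24 -> 15 -> 26 -> None


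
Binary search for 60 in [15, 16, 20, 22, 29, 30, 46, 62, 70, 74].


Step 1: lo=0, hi=9, mid=4, val=29
Step 2: lo=5, hi=9, mid=7, val=62
Step 3: lo=5, hi=6, mid=5, val=30
Step 4: lo=6, hi=6, mid=6, val=46

Not found


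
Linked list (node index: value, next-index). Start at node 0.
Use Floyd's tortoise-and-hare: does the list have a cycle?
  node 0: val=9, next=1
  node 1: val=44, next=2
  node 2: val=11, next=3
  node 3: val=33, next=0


Floyd's tortoise (slow, +1) and hare (fast, +2):
  init: slow=0, fast=0
  step 1: slow=1, fast=2
  step 2: slow=2, fast=0
  step 3: slow=3, fast=2
  step 4: slow=0, fast=0
  slow == fast at node 0: cycle detected

Cycle: yes


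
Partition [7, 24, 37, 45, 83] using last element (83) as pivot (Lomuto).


Pivot: 83
  7 <= 83: advance i (no swap)
  24 <= 83: advance i (no swap)
  37 <= 83: advance i (no swap)
  45 <= 83: advance i (no swap)
Place pivot at 4: [7, 24, 37, 45, 83]

Partitioned: [7, 24, 37, 45, 83]


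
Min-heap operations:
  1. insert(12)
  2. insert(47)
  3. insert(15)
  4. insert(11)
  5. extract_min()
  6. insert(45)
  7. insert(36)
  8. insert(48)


insert(12) -> [12]
insert(47) -> [12, 47]
insert(15) -> [12, 47, 15]
insert(11) -> [11, 12, 15, 47]
extract_min()->11, [12, 47, 15]
insert(45) -> [12, 45, 15, 47]
insert(36) -> [12, 36, 15, 47, 45]
insert(48) -> [12, 36, 15, 47, 45, 48]

Final heap: [12, 36, 15, 47, 45, 48]


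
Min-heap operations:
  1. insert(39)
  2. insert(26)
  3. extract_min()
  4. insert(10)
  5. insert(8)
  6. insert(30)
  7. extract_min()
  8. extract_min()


insert(39) -> [39]
insert(26) -> [26, 39]
extract_min()->26, [39]
insert(10) -> [10, 39]
insert(8) -> [8, 39, 10]
insert(30) -> [8, 30, 10, 39]
extract_min()->8, [10, 30, 39]
extract_min()->10, [30, 39]

Final heap: [30, 39]


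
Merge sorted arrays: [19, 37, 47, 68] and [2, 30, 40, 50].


Take 2 from B
Take 19 from A
Take 30 from B
Take 37 from A
Take 40 from B
Take 47 from A
Take 50 from B

Merged: [2, 19, 30, 37, 40, 47, 50, 68]


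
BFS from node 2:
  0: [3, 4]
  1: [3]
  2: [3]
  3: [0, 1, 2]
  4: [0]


Visit 2, enqueue [3]
Visit 3, enqueue [0, 1]
Visit 0, enqueue [4]
Visit 1, enqueue []
Visit 4, enqueue []

BFS order: [2, 3, 0, 1, 4]


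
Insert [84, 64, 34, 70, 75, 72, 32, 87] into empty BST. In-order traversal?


Insert 84: root
Insert 64: L from 84
Insert 34: L from 84 -> L from 64
Insert 70: L from 84 -> R from 64
Insert 75: L from 84 -> R from 64 -> R from 70
Insert 72: L from 84 -> R from 64 -> R from 70 -> L from 75
Insert 32: L from 84 -> L from 64 -> L from 34
Insert 87: R from 84

In-order: [32, 34, 64, 70, 72, 75, 84, 87]


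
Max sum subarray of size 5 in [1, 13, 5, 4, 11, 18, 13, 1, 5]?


[0:5]: 34
[1:6]: 51
[2:7]: 51
[3:8]: 47
[4:9]: 48

Max: 51 at [1:6]


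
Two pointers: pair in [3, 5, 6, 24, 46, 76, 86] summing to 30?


lo=0(3)+hi=6(86)=89
lo=0(3)+hi=5(76)=79
lo=0(3)+hi=4(46)=49
lo=0(3)+hi=3(24)=27
lo=1(5)+hi=3(24)=29
lo=2(6)+hi=3(24)=30

Yes: 6+24=30


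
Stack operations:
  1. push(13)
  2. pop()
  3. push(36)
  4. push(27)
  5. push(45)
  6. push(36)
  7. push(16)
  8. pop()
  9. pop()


push(13) -> [13]
pop()->13, []
push(36) -> [36]
push(27) -> [36, 27]
push(45) -> [36, 27, 45]
push(36) -> [36, 27, 45, 36]
push(16) -> [36, 27, 45, 36, 16]
pop()->16, [36, 27, 45, 36]
pop()->36, [36, 27, 45]

Final stack: [36, 27, 45]


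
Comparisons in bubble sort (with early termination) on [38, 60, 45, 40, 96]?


Algorithm: bubble sort (with early termination)
Input: [38, 60, 45, 40, 96]
Sorted: [38, 40, 45, 60, 96]

9


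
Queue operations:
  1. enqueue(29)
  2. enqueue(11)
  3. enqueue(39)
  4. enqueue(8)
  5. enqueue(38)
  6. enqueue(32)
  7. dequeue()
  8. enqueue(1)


enqueue(29) -> [29]
enqueue(11) -> [29, 11]
enqueue(39) -> [29, 11, 39]
enqueue(8) -> [29, 11, 39, 8]
enqueue(38) -> [29, 11, 39, 8, 38]
enqueue(32) -> [29, 11, 39, 8, 38, 32]
dequeue()->29, [11, 39, 8, 38, 32]
enqueue(1) -> [11, 39, 8, 38, 32, 1]

Final queue: [11, 39, 8, 38, 32, 1]


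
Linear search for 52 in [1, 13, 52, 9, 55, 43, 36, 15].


i=0: 1!=52
i=1: 13!=52
i=2: 52==52 found!

Found at 2, 3 comps


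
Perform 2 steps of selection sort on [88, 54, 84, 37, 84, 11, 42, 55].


Initial: [88, 54, 84, 37, 84, 11, 42, 55]
Step 1: min=11 at 5
  Swap: [11, 54, 84, 37, 84, 88, 42, 55]
Step 2: min=37 at 3
  Swap: [11, 37, 84, 54, 84, 88, 42, 55]

After 2 steps: [11, 37, 84, 54, 84, 88, 42, 55]


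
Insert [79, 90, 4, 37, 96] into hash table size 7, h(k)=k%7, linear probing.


Insert 79: h=2 -> slot 2
Insert 90: h=6 -> slot 6
Insert 4: h=4 -> slot 4
Insert 37: h=2, 1 probes -> slot 3
Insert 96: h=5 -> slot 5

Table: [None, None, 79, 37, 4, 96, 90]


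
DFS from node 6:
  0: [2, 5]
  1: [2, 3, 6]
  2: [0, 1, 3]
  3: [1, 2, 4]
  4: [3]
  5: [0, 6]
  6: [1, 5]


Visit 6, push [5, 1]
Visit 1, push [3, 2]
Visit 2, push [3, 0]
Visit 0, push [5]
Visit 5, push []
Visit 3, push [4]
Visit 4, push []

DFS order: [6, 1, 2, 0, 5, 3, 4]


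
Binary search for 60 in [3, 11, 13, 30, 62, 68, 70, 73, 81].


Step 1: lo=0, hi=8, mid=4, val=62
Step 2: lo=0, hi=3, mid=1, val=11
Step 3: lo=2, hi=3, mid=2, val=13
Step 4: lo=3, hi=3, mid=3, val=30

Not found


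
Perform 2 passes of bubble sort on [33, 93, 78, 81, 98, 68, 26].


Initial: [33, 93, 78, 81, 98, 68, 26]
Pass 1: [33, 78, 81, 93, 68, 26, 98] (4 swaps)
Pass 2: [33, 78, 81, 68, 26, 93, 98] (2 swaps)

After 2 passes: [33, 78, 81, 68, 26, 93, 98]


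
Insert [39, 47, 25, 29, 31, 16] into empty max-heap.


Insert 39: [39]
Insert 47: [47, 39]
Insert 25: [47, 39, 25]
Insert 29: [47, 39, 25, 29]
Insert 31: [47, 39, 25, 29, 31]
Insert 16: [47, 39, 25, 29, 31, 16]

Final heap: [47, 39, 25, 29, 31, 16]


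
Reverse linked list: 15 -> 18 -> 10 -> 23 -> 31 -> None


Step 1: curr=15, set curr.next=prev(None) | reversed so far: 15
Step 2: curr=18, set curr.next=prev(15) | reversed so far: 18 -> 15
Step 3: curr=10, set curr.next=prev(18) | reversed so far: 10 -> 18 -> 15
Step 4: curr=23, set curr.next=prev(10) | reversed so far: 23 -> 10 -> 18 -> 15
Step 5: curr=31, set curr.next=prev(23) | reversed so far: 31 -> 23 -> 10 -> 18 -> 15

31 -> 23 -> 10 -> 18 -> 15 -> None


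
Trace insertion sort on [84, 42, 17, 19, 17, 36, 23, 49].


Initial: [84, 42, 17, 19, 17, 36, 23, 49]
Insert 42: [42, 84, 17, 19, 17, 36, 23, 49]
Insert 17: [17, 42, 84, 19, 17, 36, 23, 49]
Insert 19: [17, 19, 42, 84, 17, 36, 23, 49]
Insert 17: [17, 17, 19, 42, 84, 36, 23, 49]
Insert 36: [17, 17, 19, 36, 42, 84, 23, 49]
Insert 23: [17, 17, 19, 23, 36, 42, 84, 49]
Insert 49: [17, 17, 19, 23, 36, 42, 49, 84]

Sorted: [17, 17, 19, 23, 36, 42, 49, 84]


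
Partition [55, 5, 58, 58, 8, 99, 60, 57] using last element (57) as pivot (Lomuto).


Pivot: 57
  55 <= 57: advance i (no swap)
  5 <= 57: advance i (no swap)
  8 <= 57: swap -> [55, 5, 8, 58, 58, 99, 60, 57]
Place pivot at 3: [55, 5, 8, 57, 58, 99, 60, 58]

Partitioned: [55, 5, 8, 57, 58, 99, 60, 58]


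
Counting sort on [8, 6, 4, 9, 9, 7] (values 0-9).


Input: [8, 6, 4, 9, 9, 7]
Counts: [0, 0, 0, 0, 1, 0, 1, 1, 1, 2]

Sorted: [4, 6, 7, 8, 9, 9]


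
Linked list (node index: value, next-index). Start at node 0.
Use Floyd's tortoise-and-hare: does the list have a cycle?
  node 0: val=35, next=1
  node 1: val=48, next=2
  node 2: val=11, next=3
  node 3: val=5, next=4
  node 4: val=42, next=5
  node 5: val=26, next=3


Floyd's tortoise (slow, +1) and hare (fast, +2):
  init: slow=0, fast=0
  step 1: slow=1, fast=2
  step 2: slow=2, fast=4
  step 3: slow=3, fast=3
  slow == fast at node 3: cycle detected

Cycle: yes


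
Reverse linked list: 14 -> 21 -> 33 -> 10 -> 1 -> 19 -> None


Step 1: curr=14, set curr.next=prev(None) | reversed so far: 14
Step 2: curr=21, set curr.next=prev(14) | reversed so far: 21 -> 14
Step 3: curr=33, set curr.next=prev(21) | reversed so far: 33 -> 21 -> 14
Step 4: curr=10, set curr.next=prev(33) | reversed so far: 10 -> 33 -> 21 -> 14
Step 5: curr=1, set curr.next=prev(10) | reversed so far: 1 -> 10 -> 33 -> 21 -> 14
Step 6: curr=19, set curr.next=prev(1) | reversed so far: 19 -> 1 -> 10 -> 33 -> 21 -> 14

19 -> 1 -> 10 -> 33 -> 21 -> 14 -> None


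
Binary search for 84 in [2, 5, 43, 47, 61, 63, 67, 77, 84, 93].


Step 1: lo=0, hi=9, mid=4, val=61
Step 2: lo=5, hi=9, mid=7, val=77
Step 3: lo=8, hi=9, mid=8, val=84

Found at index 8


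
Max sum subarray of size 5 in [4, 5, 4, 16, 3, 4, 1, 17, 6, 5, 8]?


[0:5]: 32
[1:6]: 32
[2:7]: 28
[3:8]: 41
[4:9]: 31
[5:10]: 33
[6:11]: 37

Max: 41 at [3:8]


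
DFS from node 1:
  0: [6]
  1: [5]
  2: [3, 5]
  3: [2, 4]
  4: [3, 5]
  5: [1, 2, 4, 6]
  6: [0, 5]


Visit 1, push [5]
Visit 5, push [6, 4, 2]
Visit 2, push [3]
Visit 3, push [4]
Visit 4, push []
Visit 6, push [0]
Visit 0, push []

DFS order: [1, 5, 2, 3, 4, 6, 0]


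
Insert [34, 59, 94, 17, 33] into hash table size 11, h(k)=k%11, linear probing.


Insert 34: h=1 -> slot 1
Insert 59: h=4 -> slot 4
Insert 94: h=6 -> slot 6
Insert 17: h=6, 1 probes -> slot 7
Insert 33: h=0 -> slot 0

Table: [33, 34, None, None, 59, None, 94, 17, None, None, None]


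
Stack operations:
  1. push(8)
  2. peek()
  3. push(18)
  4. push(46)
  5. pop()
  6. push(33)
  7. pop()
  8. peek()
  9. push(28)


push(8) -> [8]
peek()->8
push(18) -> [8, 18]
push(46) -> [8, 18, 46]
pop()->46, [8, 18]
push(33) -> [8, 18, 33]
pop()->33, [8, 18]
peek()->18
push(28) -> [8, 18, 28]

Final stack: [8, 18, 28]


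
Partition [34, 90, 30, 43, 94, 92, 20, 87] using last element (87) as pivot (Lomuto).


Pivot: 87
  34 <= 87: advance i (no swap)
  30 <= 87: swap -> [34, 30, 90, 43, 94, 92, 20, 87]
  43 <= 87: swap -> [34, 30, 43, 90, 94, 92, 20, 87]
  20 <= 87: swap -> [34, 30, 43, 20, 94, 92, 90, 87]
Place pivot at 4: [34, 30, 43, 20, 87, 92, 90, 94]

Partitioned: [34, 30, 43, 20, 87, 92, 90, 94]


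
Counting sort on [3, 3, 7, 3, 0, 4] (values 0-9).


Input: [3, 3, 7, 3, 0, 4]
Counts: [1, 0, 0, 3, 1, 0, 0, 1, 0, 0]

Sorted: [0, 3, 3, 3, 4, 7]


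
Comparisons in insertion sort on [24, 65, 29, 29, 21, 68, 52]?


Algorithm: insertion sort
Input: [24, 65, 29, 29, 21, 68, 52]
Sorted: [21, 24, 29, 29, 52, 65, 68]

13


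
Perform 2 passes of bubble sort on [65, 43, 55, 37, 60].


Initial: [65, 43, 55, 37, 60]
Pass 1: [43, 55, 37, 60, 65] (4 swaps)
Pass 2: [43, 37, 55, 60, 65] (1 swaps)

After 2 passes: [43, 37, 55, 60, 65]


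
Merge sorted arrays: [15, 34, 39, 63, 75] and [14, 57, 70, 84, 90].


Take 14 from B
Take 15 from A
Take 34 from A
Take 39 from A
Take 57 from B
Take 63 from A
Take 70 from B
Take 75 from A

Merged: [14, 15, 34, 39, 57, 63, 70, 75, 84, 90]


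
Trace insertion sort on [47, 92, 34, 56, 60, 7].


Initial: [47, 92, 34, 56, 60, 7]
Insert 92: [47, 92, 34, 56, 60, 7]
Insert 34: [34, 47, 92, 56, 60, 7]
Insert 56: [34, 47, 56, 92, 60, 7]
Insert 60: [34, 47, 56, 60, 92, 7]
Insert 7: [7, 34, 47, 56, 60, 92]

Sorted: [7, 34, 47, 56, 60, 92]


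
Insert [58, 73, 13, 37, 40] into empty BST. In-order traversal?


Insert 58: root
Insert 73: R from 58
Insert 13: L from 58
Insert 37: L from 58 -> R from 13
Insert 40: L from 58 -> R from 13 -> R from 37

In-order: [13, 37, 40, 58, 73]


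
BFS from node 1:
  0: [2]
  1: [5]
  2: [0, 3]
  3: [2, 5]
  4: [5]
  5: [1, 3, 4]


Visit 1, enqueue [5]
Visit 5, enqueue [3, 4]
Visit 3, enqueue [2]
Visit 4, enqueue []
Visit 2, enqueue [0]
Visit 0, enqueue []

BFS order: [1, 5, 3, 4, 2, 0]


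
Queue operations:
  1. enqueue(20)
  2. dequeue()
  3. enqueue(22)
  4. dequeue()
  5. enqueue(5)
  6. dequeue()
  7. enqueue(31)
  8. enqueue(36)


enqueue(20) -> [20]
dequeue()->20, []
enqueue(22) -> [22]
dequeue()->22, []
enqueue(5) -> [5]
dequeue()->5, []
enqueue(31) -> [31]
enqueue(36) -> [31, 36]

Final queue: [31, 36]


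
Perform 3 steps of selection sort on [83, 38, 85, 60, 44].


Initial: [83, 38, 85, 60, 44]
Step 1: min=38 at 1
  Swap: [38, 83, 85, 60, 44]
Step 2: min=44 at 4
  Swap: [38, 44, 85, 60, 83]
Step 3: min=60 at 3
  Swap: [38, 44, 60, 85, 83]

After 3 steps: [38, 44, 60, 85, 83]


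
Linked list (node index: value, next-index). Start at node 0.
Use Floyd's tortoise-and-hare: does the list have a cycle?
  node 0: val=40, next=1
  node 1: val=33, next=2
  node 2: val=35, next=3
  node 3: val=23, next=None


Floyd's tortoise (slow, +1) and hare (fast, +2):
  init: slow=0, fast=0
  step 1: slow=1, fast=2
  step 2: fast 2->3->None, no cycle

Cycle: no


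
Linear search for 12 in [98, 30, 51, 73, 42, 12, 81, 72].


i=0: 98!=12
i=1: 30!=12
i=2: 51!=12
i=3: 73!=12
i=4: 42!=12
i=5: 12==12 found!

Found at 5, 6 comps


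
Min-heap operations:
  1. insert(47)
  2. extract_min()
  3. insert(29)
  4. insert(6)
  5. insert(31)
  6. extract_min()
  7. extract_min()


insert(47) -> [47]
extract_min()->47, []
insert(29) -> [29]
insert(6) -> [6, 29]
insert(31) -> [6, 29, 31]
extract_min()->6, [29, 31]
extract_min()->29, [31]

Final heap: [31]


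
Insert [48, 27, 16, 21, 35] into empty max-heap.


Insert 48: [48]
Insert 27: [48, 27]
Insert 16: [48, 27, 16]
Insert 21: [48, 27, 16, 21]
Insert 35: [48, 35, 16, 21, 27]

Final heap: [48, 35, 16, 21, 27]


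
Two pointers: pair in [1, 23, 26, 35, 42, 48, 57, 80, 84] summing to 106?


lo=0(1)+hi=8(84)=85
lo=1(23)+hi=8(84)=107
lo=1(23)+hi=7(80)=103
lo=2(26)+hi=7(80)=106

Yes: 26+80=106


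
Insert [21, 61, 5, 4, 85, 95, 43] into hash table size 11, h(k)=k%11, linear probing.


Insert 21: h=10 -> slot 10
Insert 61: h=6 -> slot 6
Insert 5: h=5 -> slot 5
Insert 4: h=4 -> slot 4
Insert 85: h=8 -> slot 8
Insert 95: h=7 -> slot 7
Insert 43: h=10, 1 probes -> slot 0

Table: [43, None, None, None, 4, 5, 61, 95, 85, None, 21]


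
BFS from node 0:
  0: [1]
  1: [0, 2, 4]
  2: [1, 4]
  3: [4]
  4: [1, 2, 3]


Visit 0, enqueue [1]
Visit 1, enqueue [2, 4]
Visit 2, enqueue []
Visit 4, enqueue [3]
Visit 3, enqueue []

BFS order: [0, 1, 2, 4, 3]


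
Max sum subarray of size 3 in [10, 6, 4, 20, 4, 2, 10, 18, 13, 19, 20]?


[0:3]: 20
[1:4]: 30
[2:5]: 28
[3:6]: 26
[4:7]: 16
[5:8]: 30
[6:9]: 41
[7:10]: 50
[8:11]: 52

Max: 52 at [8:11]


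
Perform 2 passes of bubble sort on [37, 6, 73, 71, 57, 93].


Initial: [37, 6, 73, 71, 57, 93]
Pass 1: [6, 37, 71, 57, 73, 93] (3 swaps)
Pass 2: [6, 37, 57, 71, 73, 93] (1 swaps)

After 2 passes: [6, 37, 57, 71, 73, 93]


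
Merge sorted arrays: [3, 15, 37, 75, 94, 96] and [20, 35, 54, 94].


Take 3 from A
Take 15 from A
Take 20 from B
Take 35 from B
Take 37 from A
Take 54 from B
Take 75 from A
Take 94 from A
Take 94 from B

Merged: [3, 15, 20, 35, 37, 54, 75, 94, 94, 96]


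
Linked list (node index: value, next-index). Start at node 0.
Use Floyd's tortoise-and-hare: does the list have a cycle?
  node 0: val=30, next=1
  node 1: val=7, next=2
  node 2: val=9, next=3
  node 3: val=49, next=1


Floyd's tortoise (slow, +1) and hare (fast, +2):
  init: slow=0, fast=0
  step 1: slow=1, fast=2
  step 2: slow=2, fast=1
  step 3: slow=3, fast=3
  slow == fast at node 3: cycle detected

Cycle: yes


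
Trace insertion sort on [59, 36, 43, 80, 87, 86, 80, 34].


Initial: [59, 36, 43, 80, 87, 86, 80, 34]
Insert 36: [36, 59, 43, 80, 87, 86, 80, 34]
Insert 43: [36, 43, 59, 80, 87, 86, 80, 34]
Insert 80: [36, 43, 59, 80, 87, 86, 80, 34]
Insert 87: [36, 43, 59, 80, 87, 86, 80, 34]
Insert 86: [36, 43, 59, 80, 86, 87, 80, 34]
Insert 80: [36, 43, 59, 80, 80, 86, 87, 34]
Insert 34: [34, 36, 43, 59, 80, 80, 86, 87]

Sorted: [34, 36, 43, 59, 80, 80, 86, 87]


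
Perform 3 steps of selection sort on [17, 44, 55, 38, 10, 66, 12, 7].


Initial: [17, 44, 55, 38, 10, 66, 12, 7]
Step 1: min=7 at 7
  Swap: [7, 44, 55, 38, 10, 66, 12, 17]
Step 2: min=10 at 4
  Swap: [7, 10, 55, 38, 44, 66, 12, 17]
Step 3: min=12 at 6
  Swap: [7, 10, 12, 38, 44, 66, 55, 17]

After 3 steps: [7, 10, 12, 38, 44, 66, 55, 17]


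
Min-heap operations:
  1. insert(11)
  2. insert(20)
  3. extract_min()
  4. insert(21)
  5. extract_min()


insert(11) -> [11]
insert(20) -> [11, 20]
extract_min()->11, [20]
insert(21) -> [20, 21]
extract_min()->20, [21]

Final heap: [21]


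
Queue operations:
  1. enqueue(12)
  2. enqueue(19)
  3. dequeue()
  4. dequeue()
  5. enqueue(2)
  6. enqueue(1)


enqueue(12) -> [12]
enqueue(19) -> [12, 19]
dequeue()->12, [19]
dequeue()->19, []
enqueue(2) -> [2]
enqueue(1) -> [2, 1]

Final queue: [2, 1]


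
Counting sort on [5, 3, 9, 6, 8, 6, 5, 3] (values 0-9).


Input: [5, 3, 9, 6, 8, 6, 5, 3]
Counts: [0, 0, 0, 2, 0, 2, 2, 0, 1, 1]

Sorted: [3, 3, 5, 5, 6, 6, 8, 9]


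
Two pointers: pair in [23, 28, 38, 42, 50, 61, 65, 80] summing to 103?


lo=0(23)+hi=7(80)=103

Yes: 23+80=103


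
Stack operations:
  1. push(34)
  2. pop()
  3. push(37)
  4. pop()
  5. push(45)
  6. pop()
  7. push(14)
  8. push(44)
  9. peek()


push(34) -> [34]
pop()->34, []
push(37) -> [37]
pop()->37, []
push(45) -> [45]
pop()->45, []
push(14) -> [14]
push(44) -> [14, 44]
peek()->44

Final stack: [14, 44]


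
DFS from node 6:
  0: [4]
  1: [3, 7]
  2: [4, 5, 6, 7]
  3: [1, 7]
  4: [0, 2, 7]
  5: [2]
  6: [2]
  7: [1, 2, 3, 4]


Visit 6, push [2]
Visit 2, push [7, 5, 4]
Visit 4, push [7, 0]
Visit 0, push []
Visit 7, push [3, 1]
Visit 1, push [3]
Visit 3, push []
Visit 5, push []

DFS order: [6, 2, 4, 0, 7, 1, 3, 5]


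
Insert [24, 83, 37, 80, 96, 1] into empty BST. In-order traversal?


Insert 24: root
Insert 83: R from 24
Insert 37: R from 24 -> L from 83
Insert 80: R from 24 -> L from 83 -> R from 37
Insert 96: R from 24 -> R from 83
Insert 1: L from 24

In-order: [1, 24, 37, 80, 83, 96]


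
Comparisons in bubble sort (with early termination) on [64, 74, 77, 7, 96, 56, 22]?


Algorithm: bubble sort (with early termination)
Input: [64, 74, 77, 7, 96, 56, 22]
Sorted: [7, 22, 56, 64, 74, 77, 96]

21


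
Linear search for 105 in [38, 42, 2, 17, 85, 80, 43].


i=0: 38!=105
i=1: 42!=105
i=2: 2!=105
i=3: 17!=105
i=4: 85!=105
i=5: 80!=105
i=6: 43!=105

Not found, 7 comps


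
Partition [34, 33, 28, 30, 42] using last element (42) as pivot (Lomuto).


Pivot: 42
  34 <= 42: advance i (no swap)
  33 <= 42: advance i (no swap)
  28 <= 42: advance i (no swap)
  30 <= 42: advance i (no swap)
Place pivot at 4: [34, 33, 28, 30, 42]

Partitioned: [34, 33, 28, 30, 42]


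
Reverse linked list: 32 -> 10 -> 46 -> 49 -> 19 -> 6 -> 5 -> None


Step 1: curr=32, set curr.next=prev(None) | reversed so far: 32
Step 2: curr=10, set curr.next=prev(32) | reversed so far: 10 -> 32
Step 3: curr=46, set curr.next=prev(10) | reversed so far: 46 -> 10 -> 32
Step 4: curr=49, set curr.next=prev(46) | reversed so far: 49 -> 46 -> 10 -> 32
Step 5: curr=19, set curr.next=prev(49) | reversed so far: 19 -> 49 -> 46 -> 10 -> 32
Step 6: curr=6, set curr.next=prev(19) | reversed so far: 6 -> 19 -> 49 -> 46 -> 10 -> 32
Step 7: curr=5, set curr.next=prev(6) | reversed so far: 5 -> 6 -> 19 -> 49 -> 46 -> 10 -> 32

5 -> 6 -> 19 -> 49 -> 46 -> 10 -> 32 -> None


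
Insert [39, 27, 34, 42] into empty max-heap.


Insert 39: [39]
Insert 27: [39, 27]
Insert 34: [39, 27, 34]
Insert 42: [42, 39, 34, 27]

Final heap: [42, 39, 34, 27]


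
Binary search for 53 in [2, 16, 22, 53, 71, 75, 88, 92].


Step 1: lo=0, hi=7, mid=3, val=53

Found at index 3


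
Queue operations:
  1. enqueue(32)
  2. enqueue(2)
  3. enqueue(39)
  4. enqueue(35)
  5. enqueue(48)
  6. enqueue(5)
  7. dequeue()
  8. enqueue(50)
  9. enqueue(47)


enqueue(32) -> [32]
enqueue(2) -> [32, 2]
enqueue(39) -> [32, 2, 39]
enqueue(35) -> [32, 2, 39, 35]
enqueue(48) -> [32, 2, 39, 35, 48]
enqueue(5) -> [32, 2, 39, 35, 48, 5]
dequeue()->32, [2, 39, 35, 48, 5]
enqueue(50) -> [2, 39, 35, 48, 5, 50]
enqueue(47) -> [2, 39, 35, 48, 5, 50, 47]

Final queue: [2, 39, 35, 48, 5, 50, 47]
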